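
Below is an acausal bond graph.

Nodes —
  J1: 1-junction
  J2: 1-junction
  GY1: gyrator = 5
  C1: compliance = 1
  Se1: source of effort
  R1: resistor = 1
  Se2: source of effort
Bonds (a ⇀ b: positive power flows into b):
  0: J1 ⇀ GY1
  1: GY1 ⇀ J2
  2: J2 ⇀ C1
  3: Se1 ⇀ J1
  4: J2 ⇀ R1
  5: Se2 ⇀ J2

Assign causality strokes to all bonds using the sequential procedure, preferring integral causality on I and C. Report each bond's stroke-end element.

bond 3 →J1  (source Se1 imposes e)
bond 5 →J2  (Se2: effort source, stroke at far end)
bond 0 →GY1  (only one flow-in slot at J1)
bond 1 →GY1  (GY1 both-in/both-out from 0)
bond 2 →J2  (common-f at J2 fixed by 1)
bond 4 →J2  (J2 flow already set via bond 1)

#0 →GY1
#1 →GY1
#2 →J2
#3 →J1
#4 →J2
#5 →J2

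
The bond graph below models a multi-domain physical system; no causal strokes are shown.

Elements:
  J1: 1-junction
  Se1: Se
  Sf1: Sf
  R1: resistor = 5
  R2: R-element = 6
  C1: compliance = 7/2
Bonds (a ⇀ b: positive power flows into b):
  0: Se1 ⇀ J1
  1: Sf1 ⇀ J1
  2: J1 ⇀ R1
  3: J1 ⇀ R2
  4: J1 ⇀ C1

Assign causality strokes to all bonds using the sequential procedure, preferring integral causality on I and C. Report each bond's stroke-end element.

b0 stroke at J1  (Se1: effort source, stroke at far end)
b1 stroke at Sf1  (Sf1: flow source, stroke at near end)
b2 stroke at J1  (1-jn J1 has f-setter on 1)
b3 stroke at J1  (common-f at J1 fixed by 1)
b4 stroke at J1  (common-f at J1 fixed by 1)

β0 stroke at J1
β1 stroke at Sf1
β2 stroke at J1
β3 stroke at J1
β4 stroke at J1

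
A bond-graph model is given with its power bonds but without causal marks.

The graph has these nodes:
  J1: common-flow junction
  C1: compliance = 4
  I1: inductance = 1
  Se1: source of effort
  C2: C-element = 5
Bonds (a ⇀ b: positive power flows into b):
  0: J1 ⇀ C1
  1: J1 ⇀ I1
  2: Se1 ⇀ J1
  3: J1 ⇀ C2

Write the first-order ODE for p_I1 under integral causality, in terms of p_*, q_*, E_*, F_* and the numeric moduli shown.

dp_I1/dt = E_Se1 - q_C1/4 - q_C2/5

bond 2 →J1  (Se1: effort source, stroke at far end)
bond 0 →J1  (C1: C, integral causality)
bond 1 →I1  (prefer integral on I1)
bond 3 →J1  (1-jn J1 has f-setter on 1)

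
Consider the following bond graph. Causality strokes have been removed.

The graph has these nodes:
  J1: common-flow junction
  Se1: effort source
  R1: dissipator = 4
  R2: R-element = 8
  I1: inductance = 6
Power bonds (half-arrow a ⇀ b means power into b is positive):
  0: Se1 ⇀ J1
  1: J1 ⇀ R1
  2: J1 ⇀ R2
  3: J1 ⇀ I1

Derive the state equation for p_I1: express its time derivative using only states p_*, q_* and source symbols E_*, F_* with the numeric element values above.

dp_I1/dt = E_Se1 - 2*p_I1

β0 |J1  (source Se1 imposes e)
β3 |I1  (I1 outputs flow p/I1)
β1 |J1  (common-f at J1 fixed by 3)
β2 |J1  (common-f at J1 fixed by 3)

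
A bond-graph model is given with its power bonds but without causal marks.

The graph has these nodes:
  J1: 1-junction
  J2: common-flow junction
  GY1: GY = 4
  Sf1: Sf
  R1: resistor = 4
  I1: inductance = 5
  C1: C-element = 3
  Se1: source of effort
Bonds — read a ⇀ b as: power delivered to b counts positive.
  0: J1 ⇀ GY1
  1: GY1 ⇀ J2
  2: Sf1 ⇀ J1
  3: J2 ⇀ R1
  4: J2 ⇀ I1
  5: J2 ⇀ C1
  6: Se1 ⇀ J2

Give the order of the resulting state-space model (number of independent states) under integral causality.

β2 stroke→Sf1  (source Sf1 imposes f)
β6 stroke→J2  (Se1 fixes effort; stroke away)
β0 stroke→J1  (J1: bond 2 brought flow, rest push out)
β1 stroke→J2  (GY1 both-in/both-out from 0)
β4 stroke→I1  (prefer integral on I1)
β3 stroke→J2  (common-f at J2 fixed by 4)
β5 stroke→J2  (1-jn J2 has f-setter on 4)

2  (C1, I1 all integral)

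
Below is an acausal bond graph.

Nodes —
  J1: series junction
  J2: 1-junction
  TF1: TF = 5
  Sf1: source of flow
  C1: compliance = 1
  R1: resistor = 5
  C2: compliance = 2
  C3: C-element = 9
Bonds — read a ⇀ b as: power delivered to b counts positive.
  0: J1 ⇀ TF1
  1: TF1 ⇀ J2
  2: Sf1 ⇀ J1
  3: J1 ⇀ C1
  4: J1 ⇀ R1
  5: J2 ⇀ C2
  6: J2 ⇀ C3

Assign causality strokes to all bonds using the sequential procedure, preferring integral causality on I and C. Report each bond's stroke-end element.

bond 2 stroke at Sf1  (Sf1 (Sf) sets flow on bond)
bond 0 stroke at J1  (J1 flow already set via bond 2)
bond 3 stroke at J1  (common-f at J1 fixed by 2)
bond 4 stroke at J1  (J1 flow already set via bond 2)
bond 1 stroke at TF1  (TF TF1: opposite of bond 0)
bond 5 stroke at J2  (common-f at J2 fixed by 1)
bond 6 stroke at J2  (common-f at J2 fixed by 1)

β0 stroke→J1
β1 stroke→TF1
β2 stroke→Sf1
β3 stroke→J1
β4 stroke→J1
β5 stroke→J2
β6 stroke→J2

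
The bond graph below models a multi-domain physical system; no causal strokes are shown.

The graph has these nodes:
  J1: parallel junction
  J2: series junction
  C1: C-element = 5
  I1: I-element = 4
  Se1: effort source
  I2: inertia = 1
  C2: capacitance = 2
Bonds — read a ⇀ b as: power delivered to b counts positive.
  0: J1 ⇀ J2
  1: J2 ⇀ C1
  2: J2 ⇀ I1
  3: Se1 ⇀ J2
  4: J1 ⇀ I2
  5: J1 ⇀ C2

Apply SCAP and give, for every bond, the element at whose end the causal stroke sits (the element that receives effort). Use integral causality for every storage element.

#3 →J2  (Se1: effort source, stroke at far end)
#1 →J2  (C1: C, integral causality)
#2 →I1  (prefer integral on I1)
#0 →J2  (common-f at J2 fixed by 2)
#4 →I2  (prefer integral on I2)
#5 →J1  (J1 needs exactly one e-in)

bond 0 stroke at J2
bond 1 stroke at J2
bond 2 stroke at I1
bond 3 stroke at J2
bond 4 stroke at I2
bond 5 stroke at J1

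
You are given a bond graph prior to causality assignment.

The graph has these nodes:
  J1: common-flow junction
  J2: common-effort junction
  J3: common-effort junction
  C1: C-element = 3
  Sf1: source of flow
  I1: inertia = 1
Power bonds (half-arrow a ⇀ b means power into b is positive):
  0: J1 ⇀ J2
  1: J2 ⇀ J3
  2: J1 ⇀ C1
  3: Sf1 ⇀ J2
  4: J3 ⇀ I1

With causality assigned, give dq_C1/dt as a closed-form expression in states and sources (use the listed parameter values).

#3 stroke→Sf1  (source Sf1 imposes f)
#2 stroke→J1  (C1 outputs effort q/C1)
#0 stroke→J2  (J1 needs exactly one f-in)
#1 stroke→J3  (0-jn J2 has e-setter on 0)
#4 stroke→I1  (J3: bond 1 brought effort, rest push out)

dq_C1/dt = -F_Sf1 + p_I1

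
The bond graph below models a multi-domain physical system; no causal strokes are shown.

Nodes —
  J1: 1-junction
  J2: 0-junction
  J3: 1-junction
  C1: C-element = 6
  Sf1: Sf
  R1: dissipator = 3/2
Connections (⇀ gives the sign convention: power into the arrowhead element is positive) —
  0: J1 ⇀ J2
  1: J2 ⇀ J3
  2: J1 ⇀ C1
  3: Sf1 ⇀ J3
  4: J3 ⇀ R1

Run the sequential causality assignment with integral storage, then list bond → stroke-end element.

β0 →J2
β1 →J3
β2 →J1
β3 →Sf1
β4 →J3

β3 stroke→Sf1  (Sf1 (Sf) sets flow on bond)
β1 stroke→J3  (J3: bond 3 brought flow, rest push out)
β4 stroke→J3  (J3 flow already set via bond 3)
β0 stroke→J2  (J2: last free bond brings effort in)
β2 stroke→J1  (1-jn J1 has f-setter on 0)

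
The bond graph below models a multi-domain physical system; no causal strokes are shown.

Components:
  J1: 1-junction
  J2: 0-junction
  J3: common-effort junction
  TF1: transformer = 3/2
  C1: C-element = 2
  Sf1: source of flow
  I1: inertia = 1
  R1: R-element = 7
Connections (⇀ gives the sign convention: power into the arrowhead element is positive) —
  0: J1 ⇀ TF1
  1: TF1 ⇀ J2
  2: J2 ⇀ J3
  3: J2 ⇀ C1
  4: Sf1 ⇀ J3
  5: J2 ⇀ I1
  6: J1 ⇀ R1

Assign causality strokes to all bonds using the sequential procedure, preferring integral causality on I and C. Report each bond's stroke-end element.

bond 0 stroke at J1
bond 1 stroke at TF1
bond 2 stroke at J3
bond 3 stroke at J2
bond 4 stroke at Sf1
bond 5 stroke at I1
bond 6 stroke at R1

b4 stroke at Sf1  (Sf1: flow source, stroke at near end)
b2 stroke at J3  (closing 0-jn rule on J3)
b3 stroke at J2  (C1 integral (e out))
b1 stroke at TF1  (J2 effort already set via bond 3)
b5 stroke at I1  (0-jn J2 has e-setter on 3)
b0 stroke at J1  (through TF1, causality passes straight; one stroke at TF1)
b6 stroke at R1  (only one flow-in slot at J1)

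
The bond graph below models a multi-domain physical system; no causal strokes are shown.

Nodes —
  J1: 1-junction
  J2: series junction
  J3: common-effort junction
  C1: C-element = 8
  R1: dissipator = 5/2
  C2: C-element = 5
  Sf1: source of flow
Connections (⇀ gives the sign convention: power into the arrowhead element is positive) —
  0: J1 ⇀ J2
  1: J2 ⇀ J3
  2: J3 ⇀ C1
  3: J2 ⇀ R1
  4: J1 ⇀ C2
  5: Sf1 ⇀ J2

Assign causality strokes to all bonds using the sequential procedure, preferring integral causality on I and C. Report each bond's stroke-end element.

β5 →Sf1  (Sf1 fixes flow; stroke at Sf1)
β0 →J2  (common-f at J2 fixed by 5)
β1 →J2  (J2: bond 5 brought flow, rest push out)
β3 →J2  (J2 flow already set via bond 5)
β2 →J3  (J3: last free bond brings effort in)
β4 →J1  (J1: bond 0 brought flow, rest push out)

bond 0 stroke→J2
bond 1 stroke→J2
bond 2 stroke→J3
bond 3 stroke→J2
bond 4 stroke→J1
bond 5 stroke→Sf1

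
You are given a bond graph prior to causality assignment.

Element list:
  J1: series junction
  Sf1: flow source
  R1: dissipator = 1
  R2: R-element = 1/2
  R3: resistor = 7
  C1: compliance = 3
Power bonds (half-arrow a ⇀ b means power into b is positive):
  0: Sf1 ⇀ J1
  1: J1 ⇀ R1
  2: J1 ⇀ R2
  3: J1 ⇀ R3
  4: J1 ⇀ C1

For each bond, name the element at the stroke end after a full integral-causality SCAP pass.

b0 stroke at Sf1
b1 stroke at J1
b2 stroke at J1
b3 stroke at J1
b4 stroke at J1

b0 |Sf1  (Sf1: flow source, stroke at near end)
b1 |J1  (1-jn J1 has f-setter on 0)
b2 |J1  (J1: bond 0 brought flow, rest push out)
b3 |J1  (common-f at J1 fixed by 0)
b4 |J1  (J1: bond 0 brought flow, rest push out)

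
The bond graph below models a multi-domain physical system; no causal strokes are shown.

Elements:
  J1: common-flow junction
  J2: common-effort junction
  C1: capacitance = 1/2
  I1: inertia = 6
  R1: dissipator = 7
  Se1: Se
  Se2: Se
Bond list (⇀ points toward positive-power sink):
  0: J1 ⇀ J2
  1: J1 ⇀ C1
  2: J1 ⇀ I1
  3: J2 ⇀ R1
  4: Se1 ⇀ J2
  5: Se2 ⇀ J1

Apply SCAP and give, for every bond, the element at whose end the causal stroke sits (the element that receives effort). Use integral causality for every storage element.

#4 |J2  (Se1 (Se) sets effort on bond)
#5 |J1  (Se2 (Se) sets effort on bond)
#0 |J1  (J2: bond 4 brought effort, rest push out)
#3 |R1  (common-e at J2 fixed by 4)
#1 |J1  (C1 integral (e out))
#2 |I1  (closing 1-jn rule on J1)

b0 stroke→J1
b1 stroke→J1
b2 stroke→I1
b3 stroke→R1
b4 stroke→J2
b5 stroke→J1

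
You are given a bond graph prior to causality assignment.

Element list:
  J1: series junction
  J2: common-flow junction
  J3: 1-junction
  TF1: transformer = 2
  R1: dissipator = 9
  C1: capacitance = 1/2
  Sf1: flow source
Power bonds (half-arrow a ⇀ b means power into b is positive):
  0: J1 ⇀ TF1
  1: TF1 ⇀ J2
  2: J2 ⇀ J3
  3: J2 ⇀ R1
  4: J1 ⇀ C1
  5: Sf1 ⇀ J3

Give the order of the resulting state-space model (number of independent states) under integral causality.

#5 stroke→Sf1  (Sf1 (Sf) sets flow on bond)
#2 stroke→J3  (J3 flow already set via bond 5)
#1 stroke→J2  (J2 flow already set via bond 2)
#3 stroke→J2  (common-f at J2 fixed by 2)
#0 stroke→TF1  (TF1: transformer flips bond 1)
#4 stroke→J1  (J1: bond 0 brought flow, rest push out)

1  (C1 all integral)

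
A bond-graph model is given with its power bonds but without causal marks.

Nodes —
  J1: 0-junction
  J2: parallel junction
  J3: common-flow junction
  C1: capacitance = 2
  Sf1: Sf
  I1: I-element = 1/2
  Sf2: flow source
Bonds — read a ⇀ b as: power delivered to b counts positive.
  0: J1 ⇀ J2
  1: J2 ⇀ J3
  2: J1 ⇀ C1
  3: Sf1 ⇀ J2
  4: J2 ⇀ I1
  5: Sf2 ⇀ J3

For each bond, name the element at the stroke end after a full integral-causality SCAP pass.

#3 stroke at Sf1  (Sf1 fixes flow; stroke at Sf1)
#5 stroke at Sf2  (source Sf2 imposes f)
#1 stroke at J3  (1-jn J3 has f-setter on 5)
#2 stroke at J1  (prefer integral on C1)
#0 stroke at J2  (common-e at J1 fixed by 2)
#4 stroke at I1  (J2 effort already set via bond 0)

β0 |J2
β1 |J3
β2 |J1
β3 |Sf1
β4 |I1
β5 |Sf2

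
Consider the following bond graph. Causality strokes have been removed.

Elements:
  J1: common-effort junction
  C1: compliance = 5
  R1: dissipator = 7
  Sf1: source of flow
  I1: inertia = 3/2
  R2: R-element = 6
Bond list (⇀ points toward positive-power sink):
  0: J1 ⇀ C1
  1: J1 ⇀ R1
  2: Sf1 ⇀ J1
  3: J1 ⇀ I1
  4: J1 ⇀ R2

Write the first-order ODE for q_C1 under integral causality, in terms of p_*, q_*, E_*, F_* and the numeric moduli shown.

b2 stroke→Sf1  (Sf1 (Sf) sets flow on bond)
b0 stroke→J1  (prefer integral on C1)
b1 stroke→R1  (0-jn J1 has e-setter on 0)
b3 stroke→I1  (0-jn J1 has e-setter on 0)
b4 stroke→R2  (J1 effort already set via bond 0)

dq_C1/dt = F_Sf1 - 2*p_I1/3 - 13*q_C1/210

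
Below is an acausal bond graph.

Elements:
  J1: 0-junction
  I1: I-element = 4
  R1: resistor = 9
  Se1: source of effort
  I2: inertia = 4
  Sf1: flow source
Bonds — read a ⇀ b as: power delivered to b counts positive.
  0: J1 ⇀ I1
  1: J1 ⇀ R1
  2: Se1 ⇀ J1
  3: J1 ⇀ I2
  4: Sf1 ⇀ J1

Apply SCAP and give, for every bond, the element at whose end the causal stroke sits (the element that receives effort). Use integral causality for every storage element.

b2 stroke→J1  (Se1: effort source, stroke at far end)
b4 stroke→Sf1  (Sf1: flow source, stroke at near end)
b0 stroke→I1  (common-e at J1 fixed by 2)
b1 stroke→R1  (0-jn J1 has e-setter on 2)
b3 stroke→I2  (J1 effort already set via bond 2)

bond 0 stroke→I1
bond 1 stroke→R1
bond 2 stroke→J1
bond 3 stroke→I2
bond 4 stroke→Sf1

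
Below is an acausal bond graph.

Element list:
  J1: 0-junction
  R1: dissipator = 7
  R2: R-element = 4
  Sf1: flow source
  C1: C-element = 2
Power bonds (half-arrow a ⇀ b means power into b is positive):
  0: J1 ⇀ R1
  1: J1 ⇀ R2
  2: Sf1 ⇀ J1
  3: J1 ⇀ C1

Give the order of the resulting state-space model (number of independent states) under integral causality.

1  (C1 all integral)

#2 stroke→Sf1  (Sf1 fixes flow; stroke at Sf1)
#3 stroke→J1  (C1 outputs effort q/C1)
#0 stroke→R1  (J1: bond 3 brought effort, rest push out)
#1 stroke→R2  (J1 effort already set via bond 3)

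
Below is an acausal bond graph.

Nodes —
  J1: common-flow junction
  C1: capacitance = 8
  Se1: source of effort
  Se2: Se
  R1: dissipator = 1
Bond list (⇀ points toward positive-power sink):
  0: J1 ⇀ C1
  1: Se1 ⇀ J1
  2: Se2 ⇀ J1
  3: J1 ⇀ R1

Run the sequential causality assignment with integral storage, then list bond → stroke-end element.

bond 0 stroke→J1
bond 1 stroke→J1
bond 2 stroke→J1
bond 3 stroke→R1

b1 →J1  (Se1: effort source, stroke at far end)
b2 →J1  (Se2: effort source, stroke at far end)
b0 →J1  (prefer integral on C1)
b3 →R1  (only one flow-in slot at J1)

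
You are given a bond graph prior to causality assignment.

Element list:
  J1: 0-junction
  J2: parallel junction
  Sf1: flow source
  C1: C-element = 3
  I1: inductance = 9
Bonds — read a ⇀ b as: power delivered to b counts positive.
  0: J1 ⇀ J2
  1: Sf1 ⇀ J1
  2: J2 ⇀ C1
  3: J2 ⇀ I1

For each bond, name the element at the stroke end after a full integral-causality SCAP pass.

bond 0 |J1
bond 1 |Sf1
bond 2 |J2
bond 3 |I1

b1 stroke→Sf1  (source Sf1 imposes f)
b0 stroke→J1  (J1: last free bond brings effort in)
b2 stroke→J2  (C1: C, integral causality)
b3 stroke→I1  (0-jn J2 has e-setter on 2)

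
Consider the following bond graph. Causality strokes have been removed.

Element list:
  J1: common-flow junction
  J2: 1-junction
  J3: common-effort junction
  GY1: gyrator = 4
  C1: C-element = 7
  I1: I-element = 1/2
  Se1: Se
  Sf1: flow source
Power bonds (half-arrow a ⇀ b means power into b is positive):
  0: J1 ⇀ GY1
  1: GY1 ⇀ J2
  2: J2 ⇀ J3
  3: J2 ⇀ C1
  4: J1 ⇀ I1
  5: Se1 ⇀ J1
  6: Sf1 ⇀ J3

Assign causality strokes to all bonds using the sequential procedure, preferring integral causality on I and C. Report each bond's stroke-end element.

#5 stroke→J1  (Se1: effort source, stroke at far end)
#6 stroke→Sf1  (Sf1: flow source, stroke at near end)
#2 stroke→J3  (J3 needs exactly one e-in)
#1 stroke→J2  (J2: bond 2 brought flow, rest push out)
#3 stroke→J2  (common-f at J2 fixed by 2)
#0 stroke→J1  (GY1: gyrator matches bond 1)
#4 stroke→I1  (J1 needs exactly one f-in)

β0 |J1
β1 |J2
β2 |J3
β3 |J2
β4 |I1
β5 |J1
β6 |Sf1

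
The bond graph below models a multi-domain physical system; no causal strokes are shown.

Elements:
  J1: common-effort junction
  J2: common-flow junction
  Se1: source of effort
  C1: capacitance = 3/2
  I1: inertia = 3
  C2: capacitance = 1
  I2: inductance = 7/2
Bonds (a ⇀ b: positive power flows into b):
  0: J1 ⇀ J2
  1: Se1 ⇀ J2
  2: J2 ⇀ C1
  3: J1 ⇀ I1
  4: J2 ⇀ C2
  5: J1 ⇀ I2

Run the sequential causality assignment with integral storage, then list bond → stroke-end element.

bond 1 stroke→J2  (Se1: effort source, stroke at far end)
bond 2 stroke→J2  (C1: C, integral causality)
bond 3 stroke→I1  (I1 outputs flow p/I1)
bond 4 stroke→J2  (C2 integral (e out))
bond 0 stroke→J1  (J2 needs exactly one f-in)
bond 5 stroke→I2  (0-jn J1 has e-setter on 0)

β0 stroke→J1
β1 stroke→J2
β2 stroke→J2
β3 stroke→I1
β4 stroke→J2
β5 stroke→I2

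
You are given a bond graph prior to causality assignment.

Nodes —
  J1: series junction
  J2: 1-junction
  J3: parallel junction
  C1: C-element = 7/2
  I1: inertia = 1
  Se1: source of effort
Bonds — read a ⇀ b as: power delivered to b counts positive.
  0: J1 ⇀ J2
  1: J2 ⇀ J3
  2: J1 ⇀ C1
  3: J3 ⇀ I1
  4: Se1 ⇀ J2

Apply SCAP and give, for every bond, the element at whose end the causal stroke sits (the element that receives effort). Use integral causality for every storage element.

#0 |J2
#1 |J3
#2 |J1
#3 |I1
#4 |J2

#4 stroke→J2  (Se1 fixes effort; stroke away)
#2 stroke→J1  (C1: C, integral causality)
#0 stroke→J2  (only one flow-in slot at J1)
#1 stroke→J3  (closing 1-jn rule on J2)
#3 stroke→I1  (J3: bond 1 brought effort, rest push out)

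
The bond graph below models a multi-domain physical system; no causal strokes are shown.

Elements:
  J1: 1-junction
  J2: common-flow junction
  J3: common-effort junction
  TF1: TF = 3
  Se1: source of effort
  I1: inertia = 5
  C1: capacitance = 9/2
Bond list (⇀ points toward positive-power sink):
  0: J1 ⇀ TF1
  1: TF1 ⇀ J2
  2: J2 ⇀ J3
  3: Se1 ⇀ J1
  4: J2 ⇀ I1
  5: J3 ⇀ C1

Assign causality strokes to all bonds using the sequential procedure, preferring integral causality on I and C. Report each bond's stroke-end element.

#3 |J1  (Se1 (Se) sets effort on bond)
#0 |TF1  (closing 1-jn rule on J1)
#1 |J2  (TF TF1: opposite of bond 0)
#4 |I1  (I1: I, integral causality)
#2 |J2  (J2: bond 4 brought flow, rest push out)
#5 |J3  (closing 0-jn rule on J3)

b0 stroke at TF1
b1 stroke at J2
b2 stroke at J2
b3 stroke at J1
b4 stroke at I1
b5 stroke at J3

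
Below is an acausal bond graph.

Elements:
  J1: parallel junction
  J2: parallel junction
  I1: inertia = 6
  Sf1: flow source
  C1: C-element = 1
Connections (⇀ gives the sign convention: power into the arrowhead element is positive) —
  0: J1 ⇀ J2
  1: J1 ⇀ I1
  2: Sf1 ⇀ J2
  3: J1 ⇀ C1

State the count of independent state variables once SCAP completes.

bond 2 stroke at Sf1  (Sf1 (Sf) sets flow on bond)
bond 0 stroke at J2  (only one effort-in slot at J2)
bond 1 stroke at I1  (I1 integral (f out))
bond 3 stroke at J1  (J1: last free bond brings effort in)

2  (C1, I1 all integral)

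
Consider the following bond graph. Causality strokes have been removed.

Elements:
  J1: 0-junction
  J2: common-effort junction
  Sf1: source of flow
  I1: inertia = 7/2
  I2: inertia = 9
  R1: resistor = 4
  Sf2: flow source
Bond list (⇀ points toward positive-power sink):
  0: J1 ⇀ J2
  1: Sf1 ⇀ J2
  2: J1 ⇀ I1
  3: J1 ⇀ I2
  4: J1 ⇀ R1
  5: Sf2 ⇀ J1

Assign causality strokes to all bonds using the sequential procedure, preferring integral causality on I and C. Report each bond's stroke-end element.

β1 →Sf1  (source Sf1 imposes f)
β5 →Sf2  (Sf2 (Sf) sets flow on bond)
β0 →J2  (J2: last free bond brings effort in)
β2 →I1  (I1 outputs flow p/I1)
β3 →I2  (I2 integral (f out))
β4 →J1  (only one effort-in slot at J1)

bond 0 stroke→J2
bond 1 stroke→Sf1
bond 2 stroke→I1
bond 3 stroke→I2
bond 4 stroke→J1
bond 5 stroke→Sf2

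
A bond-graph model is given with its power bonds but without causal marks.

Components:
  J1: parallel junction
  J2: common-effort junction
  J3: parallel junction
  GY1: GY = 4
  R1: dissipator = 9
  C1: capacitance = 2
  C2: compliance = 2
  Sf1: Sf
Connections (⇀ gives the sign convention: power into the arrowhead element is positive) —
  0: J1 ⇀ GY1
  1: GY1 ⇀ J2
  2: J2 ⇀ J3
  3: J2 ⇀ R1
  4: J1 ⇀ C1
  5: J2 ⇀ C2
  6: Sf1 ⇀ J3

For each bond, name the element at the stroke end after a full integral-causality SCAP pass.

bond 6 →Sf1  (source Sf1 imposes f)
bond 2 →J3  (J3 needs exactly one e-in)
bond 4 →J1  (C1 outputs effort q/C1)
bond 0 →GY1  (0-jn J1 has e-setter on 4)
bond 1 →GY1  (through GY1, causality inverts; strokes same side of GY1)
bond 5 →J2  (prefer integral on C2)
bond 3 →R1  (common-e at J2 fixed by 5)

#0 →GY1
#1 →GY1
#2 →J3
#3 →R1
#4 →J1
#5 →J2
#6 →Sf1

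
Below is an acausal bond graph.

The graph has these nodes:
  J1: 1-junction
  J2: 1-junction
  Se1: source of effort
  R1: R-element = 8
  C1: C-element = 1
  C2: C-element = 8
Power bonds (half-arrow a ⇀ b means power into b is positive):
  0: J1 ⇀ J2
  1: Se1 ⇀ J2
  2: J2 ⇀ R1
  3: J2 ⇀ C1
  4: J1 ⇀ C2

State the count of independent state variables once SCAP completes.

β1 stroke→J2  (Se1 fixes effort; stroke away)
β3 stroke→J2  (C1: C, integral causality)
β4 stroke→J1  (C2 integral (e out))
β0 stroke→J2  (only one flow-in slot at J1)
β2 stroke→R1  (J2: last free bond brings flow in)

2  (C1, C2 all integral)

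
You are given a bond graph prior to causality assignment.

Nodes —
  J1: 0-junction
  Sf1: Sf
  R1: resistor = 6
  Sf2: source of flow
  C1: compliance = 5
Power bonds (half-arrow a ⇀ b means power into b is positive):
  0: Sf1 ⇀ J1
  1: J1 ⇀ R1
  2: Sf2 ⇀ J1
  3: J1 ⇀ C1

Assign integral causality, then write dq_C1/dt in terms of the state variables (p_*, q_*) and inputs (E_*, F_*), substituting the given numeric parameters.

dq_C1/dt = F_Sf1 + F_Sf2 - q_C1/30

β0 →Sf1  (Sf1 (Sf) sets flow on bond)
β2 →Sf2  (Sf2 (Sf) sets flow on bond)
β3 →J1  (prefer integral on C1)
β1 →R1  (common-e at J1 fixed by 3)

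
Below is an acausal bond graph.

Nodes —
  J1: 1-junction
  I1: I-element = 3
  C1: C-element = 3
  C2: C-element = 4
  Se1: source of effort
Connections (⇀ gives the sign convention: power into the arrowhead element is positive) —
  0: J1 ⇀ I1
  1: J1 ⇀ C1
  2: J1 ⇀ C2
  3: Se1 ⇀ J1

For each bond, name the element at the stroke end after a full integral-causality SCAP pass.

bond 0 |I1
bond 1 |J1
bond 2 |J1
bond 3 |J1

bond 3 →J1  (source Se1 imposes e)
bond 0 →I1  (I1 integral (f out))
bond 1 →J1  (1-jn J1 has f-setter on 0)
bond 2 →J1  (common-f at J1 fixed by 0)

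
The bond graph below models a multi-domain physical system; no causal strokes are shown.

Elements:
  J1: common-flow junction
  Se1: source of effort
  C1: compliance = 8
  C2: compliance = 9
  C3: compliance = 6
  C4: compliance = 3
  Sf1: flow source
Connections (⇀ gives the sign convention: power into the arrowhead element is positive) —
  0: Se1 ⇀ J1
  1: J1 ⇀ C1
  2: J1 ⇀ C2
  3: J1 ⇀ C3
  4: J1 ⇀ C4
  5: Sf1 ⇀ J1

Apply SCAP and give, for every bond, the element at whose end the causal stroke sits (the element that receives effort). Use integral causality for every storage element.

b0 stroke at J1
b1 stroke at J1
b2 stroke at J1
b3 stroke at J1
b4 stroke at J1
b5 stroke at Sf1

bond 0 |J1  (Se1 fixes effort; stroke away)
bond 5 |Sf1  (source Sf1 imposes f)
bond 1 |J1  (1-jn J1 has f-setter on 5)
bond 2 |J1  (J1: bond 5 brought flow, rest push out)
bond 3 |J1  (J1 flow already set via bond 5)
bond 4 |J1  (J1 flow already set via bond 5)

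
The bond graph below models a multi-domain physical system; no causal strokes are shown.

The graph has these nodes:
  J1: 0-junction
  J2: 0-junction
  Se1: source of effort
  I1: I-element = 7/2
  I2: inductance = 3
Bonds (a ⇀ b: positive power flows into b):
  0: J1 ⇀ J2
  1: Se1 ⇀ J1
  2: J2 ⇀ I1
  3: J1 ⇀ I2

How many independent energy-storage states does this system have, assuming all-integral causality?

b1 stroke at J1  (Se1: effort source, stroke at far end)
b0 stroke at J2  (J1 effort already set via bond 1)
b3 stroke at I2  (0-jn J1 has e-setter on 1)
b2 stroke at I1  (J2: bond 0 brought effort, rest push out)

2  (I1, I2 all integral)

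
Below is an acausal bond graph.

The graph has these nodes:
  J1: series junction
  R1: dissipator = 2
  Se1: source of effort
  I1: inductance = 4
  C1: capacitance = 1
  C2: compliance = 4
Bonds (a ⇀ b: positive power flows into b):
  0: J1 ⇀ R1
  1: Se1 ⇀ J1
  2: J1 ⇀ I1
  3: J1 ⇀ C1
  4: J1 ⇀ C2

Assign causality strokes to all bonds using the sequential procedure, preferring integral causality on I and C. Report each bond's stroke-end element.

bond 0 →J1
bond 1 →J1
bond 2 →I1
bond 3 →J1
bond 4 →J1

b1 |J1  (Se1 fixes effort; stroke away)
b2 |I1  (I1: I, integral causality)
b0 |J1  (J1: bond 2 brought flow, rest push out)
b3 |J1  (J1: bond 2 brought flow, rest push out)
b4 |J1  (common-f at J1 fixed by 2)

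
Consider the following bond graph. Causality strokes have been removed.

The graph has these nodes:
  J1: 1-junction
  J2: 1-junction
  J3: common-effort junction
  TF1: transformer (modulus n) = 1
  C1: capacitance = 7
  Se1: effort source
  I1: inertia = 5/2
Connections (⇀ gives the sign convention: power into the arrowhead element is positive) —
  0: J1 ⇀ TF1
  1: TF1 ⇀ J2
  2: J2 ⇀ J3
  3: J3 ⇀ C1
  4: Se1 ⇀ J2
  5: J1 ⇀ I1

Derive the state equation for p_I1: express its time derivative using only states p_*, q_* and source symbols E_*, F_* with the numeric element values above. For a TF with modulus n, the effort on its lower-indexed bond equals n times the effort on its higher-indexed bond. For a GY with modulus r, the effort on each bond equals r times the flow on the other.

bond 4 →J2  (Se1 (Se) sets effort on bond)
bond 3 →J3  (prefer integral on C1)
bond 2 →J2  (J3: bond 3 brought effort, rest push out)
bond 1 →TF1  (closing 1-jn rule on J2)
bond 0 →J1  (TF1: transformer flips bond 1)
bond 5 →I1  (J1: last free bond brings flow in)

dp_I1/dt = E_Se1 - q_C1/7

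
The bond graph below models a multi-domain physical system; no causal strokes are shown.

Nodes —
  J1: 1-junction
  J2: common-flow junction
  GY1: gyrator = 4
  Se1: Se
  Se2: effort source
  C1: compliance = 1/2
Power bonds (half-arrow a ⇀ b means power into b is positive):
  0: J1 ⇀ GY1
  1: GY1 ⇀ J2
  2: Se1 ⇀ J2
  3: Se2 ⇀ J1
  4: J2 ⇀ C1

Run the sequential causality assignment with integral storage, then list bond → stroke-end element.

#0 stroke→GY1
#1 stroke→GY1
#2 stroke→J2
#3 stroke→J1
#4 stroke→J2

#2 |J2  (Se1: effort source, stroke at far end)
#3 |J1  (Se2: effort source, stroke at far end)
#0 |GY1  (closing 1-jn rule on J1)
#1 |GY1  (GY GY1: same side as bond 0)
#4 |J2  (J2: bond 1 brought flow, rest push out)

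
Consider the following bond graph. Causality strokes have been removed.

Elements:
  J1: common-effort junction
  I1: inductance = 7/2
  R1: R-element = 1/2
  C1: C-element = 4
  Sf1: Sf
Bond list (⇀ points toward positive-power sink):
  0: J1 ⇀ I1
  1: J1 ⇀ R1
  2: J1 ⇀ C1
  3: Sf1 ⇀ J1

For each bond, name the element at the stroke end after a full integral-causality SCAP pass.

b3 |Sf1  (Sf1 (Sf) sets flow on bond)
b0 |I1  (I1 integral (f out))
b2 |J1  (C1 outputs effort q/C1)
b1 |R1  (J1: bond 2 brought effort, rest push out)

β0 →I1
β1 →R1
β2 →J1
β3 →Sf1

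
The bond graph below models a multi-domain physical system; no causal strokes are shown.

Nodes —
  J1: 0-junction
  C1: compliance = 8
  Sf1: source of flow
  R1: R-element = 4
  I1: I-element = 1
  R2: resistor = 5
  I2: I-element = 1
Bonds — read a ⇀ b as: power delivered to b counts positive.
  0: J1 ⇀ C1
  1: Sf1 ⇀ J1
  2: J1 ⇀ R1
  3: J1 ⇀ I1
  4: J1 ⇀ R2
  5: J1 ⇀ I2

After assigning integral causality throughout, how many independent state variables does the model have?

3  (C1, I1, I2 all integral)

b1 stroke at Sf1  (Sf1 fixes flow; stroke at Sf1)
b0 stroke at J1  (prefer integral on C1)
b2 stroke at R1  (common-e at J1 fixed by 0)
b3 stroke at I1  (0-jn J1 has e-setter on 0)
b4 stroke at R2  (J1: bond 0 brought effort, rest push out)
b5 stroke at I2  (0-jn J1 has e-setter on 0)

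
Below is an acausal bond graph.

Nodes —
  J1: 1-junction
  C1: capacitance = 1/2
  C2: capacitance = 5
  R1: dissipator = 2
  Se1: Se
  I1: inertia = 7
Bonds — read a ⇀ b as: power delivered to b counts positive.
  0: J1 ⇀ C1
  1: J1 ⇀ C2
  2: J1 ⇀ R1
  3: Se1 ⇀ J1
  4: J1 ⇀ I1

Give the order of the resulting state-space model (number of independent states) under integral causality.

b3 stroke at J1  (Se1 (Se) sets effort on bond)
b0 stroke at J1  (C1: C, integral causality)
b1 stroke at J1  (C2: C, integral causality)
b4 stroke at I1  (prefer integral on I1)
b2 stroke at J1  (J1: bond 4 brought flow, rest push out)

3  (C1, C2, I1 all integral)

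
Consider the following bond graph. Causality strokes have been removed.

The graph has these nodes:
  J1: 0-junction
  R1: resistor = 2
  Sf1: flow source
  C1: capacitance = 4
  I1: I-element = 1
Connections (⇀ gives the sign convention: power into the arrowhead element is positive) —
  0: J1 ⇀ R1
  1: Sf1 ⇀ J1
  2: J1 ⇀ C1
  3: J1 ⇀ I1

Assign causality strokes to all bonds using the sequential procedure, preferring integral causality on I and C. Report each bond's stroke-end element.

bond 0 →R1
bond 1 →Sf1
bond 2 →J1
bond 3 →I1

β1 →Sf1  (Sf1 (Sf) sets flow on bond)
β2 →J1  (C1 integral (e out))
β0 →R1  (J1 effort already set via bond 2)
β3 →I1  (0-jn J1 has e-setter on 2)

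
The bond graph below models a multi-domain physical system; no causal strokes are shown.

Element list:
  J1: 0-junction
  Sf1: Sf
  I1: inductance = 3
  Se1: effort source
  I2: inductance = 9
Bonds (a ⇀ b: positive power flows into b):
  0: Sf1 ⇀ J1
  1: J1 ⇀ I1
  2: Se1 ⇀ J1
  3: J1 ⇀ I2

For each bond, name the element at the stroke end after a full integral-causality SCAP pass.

bond 0 stroke→Sf1
bond 1 stroke→I1
bond 2 stroke→J1
bond 3 stroke→I2

bond 0 →Sf1  (Sf1 (Sf) sets flow on bond)
bond 2 →J1  (source Se1 imposes e)
bond 1 →I1  (0-jn J1 has e-setter on 2)
bond 3 →I2  (0-jn J1 has e-setter on 2)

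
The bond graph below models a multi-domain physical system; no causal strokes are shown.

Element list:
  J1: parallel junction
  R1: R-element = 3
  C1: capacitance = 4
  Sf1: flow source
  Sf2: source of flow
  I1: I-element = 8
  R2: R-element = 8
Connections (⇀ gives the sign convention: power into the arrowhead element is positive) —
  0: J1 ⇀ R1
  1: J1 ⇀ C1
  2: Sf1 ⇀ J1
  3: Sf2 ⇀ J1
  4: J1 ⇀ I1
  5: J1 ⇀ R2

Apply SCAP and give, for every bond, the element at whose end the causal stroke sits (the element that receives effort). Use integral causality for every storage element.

β2 stroke→Sf1  (Sf1 fixes flow; stroke at Sf1)
β3 stroke→Sf2  (Sf2 fixes flow; stroke at Sf2)
β1 stroke→J1  (prefer integral on C1)
β0 stroke→R1  (J1: bond 1 brought effort, rest push out)
β4 stroke→I1  (0-jn J1 has e-setter on 1)
β5 stroke→R2  (common-e at J1 fixed by 1)

b0 stroke at R1
b1 stroke at J1
b2 stroke at Sf1
b3 stroke at Sf2
b4 stroke at I1
b5 stroke at R2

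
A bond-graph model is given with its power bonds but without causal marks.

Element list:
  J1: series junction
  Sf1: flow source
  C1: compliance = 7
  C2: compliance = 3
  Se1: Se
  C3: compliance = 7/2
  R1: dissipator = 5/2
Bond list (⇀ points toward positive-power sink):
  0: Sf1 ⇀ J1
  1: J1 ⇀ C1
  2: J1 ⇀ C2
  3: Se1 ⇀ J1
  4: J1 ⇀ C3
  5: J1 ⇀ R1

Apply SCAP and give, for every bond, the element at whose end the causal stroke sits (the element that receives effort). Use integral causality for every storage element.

bond 0 |Sf1  (Sf1: flow source, stroke at near end)
bond 3 |J1  (Se1: effort source, stroke at far end)
bond 1 |J1  (common-f at J1 fixed by 0)
bond 2 |J1  (1-jn J1 has f-setter on 0)
bond 4 |J1  (1-jn J1 has f-setter on 0)
bond 5 |J1  (1-jn J1 has f-setter on 0)

β0 |Sf1
β1 |J1
β2 |J1
β3 |J1
β4 |J1
β5 |J1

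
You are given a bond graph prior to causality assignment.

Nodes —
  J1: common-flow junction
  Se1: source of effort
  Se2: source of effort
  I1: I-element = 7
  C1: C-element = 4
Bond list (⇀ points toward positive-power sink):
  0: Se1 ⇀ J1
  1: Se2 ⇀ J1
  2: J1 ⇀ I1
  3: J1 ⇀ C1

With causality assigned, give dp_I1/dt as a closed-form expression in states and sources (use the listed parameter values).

β0 →J1  (Se1: effort source, stroke at far end)
β1 →J1  (source Se2 imposes e)
β2 →I1  (I1 outputs flow p/I1)
β3 →J1  (J1: bond 2 brought flow, rest push out)

dp_I1/dt = E_Se1 + E_Se2 - q_C1/4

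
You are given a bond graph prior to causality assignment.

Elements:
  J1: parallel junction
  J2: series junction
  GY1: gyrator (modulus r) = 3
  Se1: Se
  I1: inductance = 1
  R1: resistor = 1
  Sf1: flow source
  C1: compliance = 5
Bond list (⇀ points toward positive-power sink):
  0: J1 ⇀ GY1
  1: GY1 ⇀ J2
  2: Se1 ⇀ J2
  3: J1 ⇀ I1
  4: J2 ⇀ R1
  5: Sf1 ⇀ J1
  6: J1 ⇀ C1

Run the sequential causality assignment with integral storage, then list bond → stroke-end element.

b2 stroke→J2  (Se1: effort source, stroke at far end)
b5 stroke→Sf1  (Sf1: flow source, stroke at near end)
b3 stroke→I1  (I1 outputs flow p/I1)
b6 stroke→J1  (C1 integral (e out))
b0 stroke→GY1  (0-jn J1 has e-setter on 6)
b1 stroke→GY1  (GY GY1: same side as bond 0)
b4 stroke→J2  (1-jn J2 has f-setter on 1)

bond 0 →GY1
bond 1 →GY1
bond 2 →J2
bond 3 →I1
bond 4 →J2
bond 5 →Sf1
bond 6 →J1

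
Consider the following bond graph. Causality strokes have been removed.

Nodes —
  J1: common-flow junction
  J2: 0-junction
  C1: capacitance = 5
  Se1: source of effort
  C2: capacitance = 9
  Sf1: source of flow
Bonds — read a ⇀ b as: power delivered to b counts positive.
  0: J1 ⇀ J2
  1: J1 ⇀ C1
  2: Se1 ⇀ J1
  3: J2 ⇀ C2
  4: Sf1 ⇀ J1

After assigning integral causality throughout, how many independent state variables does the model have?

β2 stroke→J1  (source Se1 imposes e)
β4 stroke→Sf1  (source Sf1 imposes f)
β0 stroke→J1  (common-f at J1 fixed by 4)
β1 stroke→J1  (common-f at J1 fixed by 4)
β3 stroke→J2  (J2 needs exactly one e-in)

2  (C1, C2 all integral)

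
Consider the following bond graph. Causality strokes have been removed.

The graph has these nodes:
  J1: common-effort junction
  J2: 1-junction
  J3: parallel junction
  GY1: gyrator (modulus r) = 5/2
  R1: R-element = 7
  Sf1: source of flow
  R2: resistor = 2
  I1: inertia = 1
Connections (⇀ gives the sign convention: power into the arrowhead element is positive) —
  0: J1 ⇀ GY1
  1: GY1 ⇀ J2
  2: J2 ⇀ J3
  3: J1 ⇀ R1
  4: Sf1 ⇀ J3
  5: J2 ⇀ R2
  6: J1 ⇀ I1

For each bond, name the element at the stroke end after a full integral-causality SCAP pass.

#0 |J1
#1 |J2
#2 |J3
#3 |R1
#4 |Sf1
#5 |J2
#6 |I1

#4 →Sf1  (Sf1 (Sf) sets flow on bond)
#2 →J3  (J3 needs exactly one e-in)
#1 →J2  (J2: bond 2 brought flow, rest push out)
#5 →J2  (J2 flow already set via bond 2)
#0 →J1  (through GY1, causality inverts; strokes same side of GY1)
#3 →R1  (common-e at J1 fixed by 0)
#6 →I1  (J1 effort already set via bond 0)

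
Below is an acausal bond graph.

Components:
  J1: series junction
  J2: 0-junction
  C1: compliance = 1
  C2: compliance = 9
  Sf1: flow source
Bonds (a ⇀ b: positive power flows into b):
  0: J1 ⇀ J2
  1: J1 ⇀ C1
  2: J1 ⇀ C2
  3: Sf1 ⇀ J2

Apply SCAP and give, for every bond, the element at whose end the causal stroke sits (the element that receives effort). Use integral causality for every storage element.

b0 →J2
b1 →J1
b2 →J1
b3 →Sf1

b3 |Sf1  (source Sf1 imposes f)
b0 |J2  (closing 0-jn rule on J2)
b1 |J1  (1-jn J1 has f-setter on 0)
b2 |J1  (J1: bond 0 brought flow, rest push out)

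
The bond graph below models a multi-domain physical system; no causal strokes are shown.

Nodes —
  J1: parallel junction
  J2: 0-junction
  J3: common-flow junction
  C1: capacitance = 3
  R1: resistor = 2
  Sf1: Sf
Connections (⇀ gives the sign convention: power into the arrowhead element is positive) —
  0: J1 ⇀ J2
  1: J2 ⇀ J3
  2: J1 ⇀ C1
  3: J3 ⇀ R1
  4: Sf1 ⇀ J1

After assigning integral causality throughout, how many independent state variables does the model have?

1  (C1 all integral)

#4 →Sf1  (Sf1 fixes flow; stroke at Sf1)
#2 →J1  (C1: C, integral causality)
#0 →J2  (0-jn J1 has e-setter on 2)
#1 →J3  (J2 effort already set via bond 0)
#3 →R1  (only one flow-in slot at J3)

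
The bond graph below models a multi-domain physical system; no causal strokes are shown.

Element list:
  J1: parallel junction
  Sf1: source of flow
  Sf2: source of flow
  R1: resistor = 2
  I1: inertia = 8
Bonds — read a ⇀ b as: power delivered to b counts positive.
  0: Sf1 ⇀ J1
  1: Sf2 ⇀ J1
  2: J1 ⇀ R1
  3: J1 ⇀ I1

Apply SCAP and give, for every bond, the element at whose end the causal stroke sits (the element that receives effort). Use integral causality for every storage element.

b0 stroke at Sf1  (source Sf1 imposes f)
b1 stroke at Sf2  (Sf2 (Sf) sets flow on bond)
b3 stroke at I1  (I1: I, integral causality)
b2 stroke at J1  (J1 needs exactly one e-in)

b0 stroke at Sf1
b1 stroke at Sf2
b2 stroke at J1
b3 stroke at I1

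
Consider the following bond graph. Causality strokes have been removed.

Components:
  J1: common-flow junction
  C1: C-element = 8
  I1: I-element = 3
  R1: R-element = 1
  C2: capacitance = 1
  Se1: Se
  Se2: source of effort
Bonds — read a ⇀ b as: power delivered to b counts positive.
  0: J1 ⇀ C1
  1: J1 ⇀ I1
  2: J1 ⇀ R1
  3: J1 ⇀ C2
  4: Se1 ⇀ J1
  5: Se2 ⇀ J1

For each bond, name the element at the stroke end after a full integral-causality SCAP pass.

#4 stroke→J1  (Se1 (Se) sets effort on bond)
#5 stroke→J1  (Se2 fixes effort; stroke away)
#0 stroke→J1  (C1 integral (e out))
#1 stroke→I1  (I1 integral (f out))
#2 stroke→J1  (common-f at J1 fixed by 1)
#3 stroke→J1  (J1 flow already set via bond 1)

β0 →J1
β1 →I1
β2 →J1
β3 →J1
β4 →J1
β5 →J1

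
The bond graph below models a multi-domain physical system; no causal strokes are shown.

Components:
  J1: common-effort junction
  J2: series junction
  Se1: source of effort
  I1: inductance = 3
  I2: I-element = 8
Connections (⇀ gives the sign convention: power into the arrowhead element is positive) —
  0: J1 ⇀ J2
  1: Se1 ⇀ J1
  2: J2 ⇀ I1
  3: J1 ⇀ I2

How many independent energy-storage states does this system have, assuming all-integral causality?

2  (I1, I2 all integral)

b1 |J1  (Se1 fixes effort; stroke away)
b0 |J2  (J1: bond 1 brought effort, rest push out)
b3 |I2  (J1: bond 1 brought effort, rest push out)
b2 |I1  (closing 1-jn rule on J2)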